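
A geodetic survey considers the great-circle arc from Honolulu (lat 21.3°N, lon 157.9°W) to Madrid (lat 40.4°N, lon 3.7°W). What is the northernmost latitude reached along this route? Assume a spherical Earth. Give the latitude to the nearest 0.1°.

≈ 70.3°N

The great circle lies in the plane with unit normal n̂ = (p₁ × p₂)/|p₁ × p₂|.
Here n̂_z ≈ +0.337; the vertex latitude is φ_max = arccos|n̂_z| ≈ 70.3°.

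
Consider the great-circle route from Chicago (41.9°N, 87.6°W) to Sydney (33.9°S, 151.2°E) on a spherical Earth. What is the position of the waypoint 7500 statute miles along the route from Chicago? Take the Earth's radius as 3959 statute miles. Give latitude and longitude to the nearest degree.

Convert each endpoint to a unit vector on the sphere (x = cos φ cos λ, y = cos φ sin λ, z = sin φ).
The central angle between the endpoints is δ = arccos(p₁·p₂) ≈ 2.336 rad (133.8°). The total great-circle distance is δ·R ≈ 2.336 × 3959 ≈ 9247 mi, so the target fraction is f = 7500/9247 ≈ 0.811.
Interpolate at f ≈ 0.811 with slerp weights a = sin((1−f)δ)/sin δ ≈ 0.592, b = sin(fδ)/sin δ ≈ 1.314.
p = a·p₁ + b·p₂ ≈ (-0.937, 0.085, -0.338); φ = arcsin(p_z) ≈ -19.73°, λ = atan2(p_y, p_x) ≈ 174.81°.

≈ 20°S, 175°E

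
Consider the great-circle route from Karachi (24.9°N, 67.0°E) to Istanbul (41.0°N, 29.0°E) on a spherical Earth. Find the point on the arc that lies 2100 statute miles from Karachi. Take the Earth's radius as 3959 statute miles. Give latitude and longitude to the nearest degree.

≈ 40°N, 35°E

The haversine formula gives a central angle δ ≈ 0.617 rad (35.3°) between the endpoints. The total great-circle distance is δ·R ≈ 0.617 × 3959 ≈ 2442 mi, so the target fraction is f = 2100/2442 ≈ 0.860.
Interpolate at f ≈ 0.860 with slerp weights a = sin((1−f)δ)/sin δ ≈ 0.149, b = sin(fδ)/sin δ ≈ 0.874.
p = a·p₁ + b·p₂ ≈ (0.630, 0.445, 0.637); φ = arcsin(p_z) ≈ 39.54°, λ = atan2(p_y, p_x) ≈ 35.21°.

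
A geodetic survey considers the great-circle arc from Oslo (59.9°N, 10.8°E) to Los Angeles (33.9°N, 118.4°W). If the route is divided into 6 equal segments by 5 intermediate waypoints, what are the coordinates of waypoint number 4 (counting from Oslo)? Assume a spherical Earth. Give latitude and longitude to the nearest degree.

≈ 56°N, 100°W

Convert each endpoint to a unit vector on the sphere (x = cos φ cos λ, y = cos φ sin λ, z = sin φ).
The central angle between the endpoints is δ = arccos(p₁·p₂) ≈ 1.350 rad (77.3°).
Interpolate at f = 4/6 with slerp weights a = sin((1−f)δ)/sin δ ≈ 0.446, b = sin(fδ)/sin δ ≈ 0.803.
p = a·p₁ + b·p₂ ≈ (-0.097, -0.544, 0.833); φ = arcsin(p_z) ≈ 56.44°, λ = atan2(p_y, p_x) ≈ -100.14°.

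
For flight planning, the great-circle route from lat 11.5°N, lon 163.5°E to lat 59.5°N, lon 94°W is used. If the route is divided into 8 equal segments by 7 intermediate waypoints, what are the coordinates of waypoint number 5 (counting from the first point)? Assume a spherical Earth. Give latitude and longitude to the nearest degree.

From cos δ = sin φ₁ sin φ₂ + cos φ₁ cos φ₂ cos Δλ, the central angle is δ ≈ 1.507 rad (86.3°).
Interpolate at f = 5/8 with slerp weights a = sin((1−f)δ)/sin δ ≈ 0.537, b = sin(fδ)/sin δ ≈ 0.810.
p = a·p₁ + b·p₂ ≈ (-0.533, -0.261, 0.805); φ = arcsin(p_z) ≈ 53.61°, λ = atan2(p_y, p_x) ≈ -153.91°.

≈ lat 54°N, lon 154°W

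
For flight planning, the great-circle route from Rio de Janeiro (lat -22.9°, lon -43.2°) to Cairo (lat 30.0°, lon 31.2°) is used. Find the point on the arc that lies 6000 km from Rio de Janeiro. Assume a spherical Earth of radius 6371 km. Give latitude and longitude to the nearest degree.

≈ lat 10°, lon 0°

From cos δ = sin φ₁ sin φ₂ + cos φ₁ cos φ₂ cos Δλ, the central angle is δ ≈ 1.551 rad (88.9°). The total great-circle distance is δ·R ≈ 1.551 × 6371 ≈ 9880 km, so the target fraction is f = 6000/9880 ≈ 0.607.
Interpolate at f ≈ 0.607 with slerp weights a = sin((1−f)δ)/sin δ ≈ 0.572, b = sin(fδ)/sin δ ≈ 0.809.
p = a·p₁ + b·p₂ ≈ (0.983, 0.002, 0.182); φ = arcsin(p_z) ≈ 10.47°, λ = atan2(p_y, p_x) ≈ 0.12°.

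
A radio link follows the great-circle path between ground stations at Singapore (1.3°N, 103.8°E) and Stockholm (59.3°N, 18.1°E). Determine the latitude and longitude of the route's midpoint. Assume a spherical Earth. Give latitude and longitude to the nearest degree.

From cos δ = sin φ₁ sin φ₂ + cos φ₁ cos φ₂ cos Δλ, the central angle is δ ≈ 1.513 rad (86.7°).
Interpolate at f = 1/2 with slerp weights a = sin((1−f)δ)/sin δ ≈ 0.688, b = sin(fδ)/sin δ ≈ 0.688.
p = a·p₁ + b·p₂ ≈ (0.170, 0.777, 0.607); φ = arcsin(p_z) ≈ 37.36°, λ = atan2(p_y, p_x) ≈ 77.67°.

≈ (37°N, 78°E)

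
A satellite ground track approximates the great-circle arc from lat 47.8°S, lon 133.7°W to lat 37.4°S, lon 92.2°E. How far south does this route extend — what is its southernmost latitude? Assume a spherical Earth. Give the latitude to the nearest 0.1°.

The great circle lies in the plane with unit normal n̂ = (p₁ × p₂)/|p₁ × p₂|.
Here n̂_z ≈ -0.384; the vertex latitude is φ_max = arccos|n̂_z| ≈ 67.4°.

≈ 67.4°S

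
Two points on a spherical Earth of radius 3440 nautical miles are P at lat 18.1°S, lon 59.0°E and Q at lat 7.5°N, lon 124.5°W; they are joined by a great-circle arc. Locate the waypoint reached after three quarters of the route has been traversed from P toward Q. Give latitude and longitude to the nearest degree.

Convert each endpoint to a unit vector on the sphere (x = cos φ cos λ, y = cos φ sin λ, z = sin φ).
The central angle between the endpoints is δ = arccos(p₁·p₂) ≈ 2.947 rad (168.9°).
Interpolate at f = 3/4 with slerp weights a = sin((1−f)δ)/sin δ ≈ 3.480, b = sin(fδ)/sin δ ≈ 4.155.
p = a·p₁ + b·p₂ ≈ (-0.630, -0.560, -0.539); φ = arcsin(p_z) ≈ -32.60°, λ = atan2(p_y, p_x) ≈ -138.37°.

≈ lat 33°S, lon 138°W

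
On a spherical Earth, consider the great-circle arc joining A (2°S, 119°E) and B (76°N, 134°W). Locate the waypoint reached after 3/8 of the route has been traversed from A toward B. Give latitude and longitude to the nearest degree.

From cos δ = sin φ₁ sin φ₂ + cos φ₁ cos φ₂ cos Δλ, the central angle is δ ≈ 1.676 rad (96.0°).
Interpolate at f = 3/8 with slerp weights a = sin((1−f)δ)/sin δ ≈ 0.871, b = sin(fδ)/sin δ ≈ 0.591.
p = a·p₁ + b·p₂ ≈ (-0.521, 0.658, 0.543); φ = arcsin(p_z) ≈ 32.89°, λ = atan2(p_y, p_x) ≈ 128.37°.

≈ (33°N, 128°E)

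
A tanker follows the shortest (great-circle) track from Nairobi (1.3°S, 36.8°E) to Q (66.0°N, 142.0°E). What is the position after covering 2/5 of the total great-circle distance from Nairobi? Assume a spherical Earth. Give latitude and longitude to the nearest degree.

≈ (34°N, 54°E)

The haversine formula gives a central angle δ ≈ 1.698 rad (97.3°) between the endpoints.
Interpolate at f = 2/5 with slerp weights a = sin((1−f)δ)/sin δ ≈ 0.859, b = sin(fδ)/sin δ ≈ 0.633.
p = a·p₁ + b·p₂ ≈ (0.484, 0.673, 0.559); φ = arcsin(p_z) ≈ 34.00°, λ = atan2(p_y, p_x) ≈ 54.25°.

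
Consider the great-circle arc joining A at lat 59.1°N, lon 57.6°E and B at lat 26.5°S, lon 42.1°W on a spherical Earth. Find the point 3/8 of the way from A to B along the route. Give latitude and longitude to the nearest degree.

Write both endpoints as unit vectors p₁, p₂ with components (cos φ cos λ, cos φ sin λ, sin φ).
The central angle between the endpoints is δ = arccos(p₁·p₂) ≈ 2.049 rad (117.4°).
Interpolate at f = 3/8 with slerp weights a = sin((1−f)δ)/sin δ ≈ 1.079, b = sin(fδ)/sin δ ≈ 0.783.
p = a·p₁ + b·p₂ ≈ (0.817, -0.002, 0.577); φ = arcsin(p_z) ≈ 35.23°, λ = atan2(p_y, p_x) ≈ -0.12°.

≈ lat 35°N, lon 0°E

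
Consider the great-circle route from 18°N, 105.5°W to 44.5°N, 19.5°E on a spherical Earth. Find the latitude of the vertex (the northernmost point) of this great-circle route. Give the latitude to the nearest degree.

The great circle lies in the plane with unit normal n̂ = (p₁ × p₂)/|p₁ × p₂|.
Here n̂_z ≈ +0.564; the vertex latitude is φ_max = arccos|n̂_z| ≈ 55.7°.
Check via Clairaut: cos φ_max = |cos φ₁| · sin C = cos(18.0°)·sin(36.4°) ≈ 0.564, again giving ≈ 55.7°.

≈ 56°N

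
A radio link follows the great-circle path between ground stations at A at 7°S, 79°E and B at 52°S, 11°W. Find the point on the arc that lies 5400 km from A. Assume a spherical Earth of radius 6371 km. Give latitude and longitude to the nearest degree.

≈ 42°S, 41°E

Write both endpoints as unit vectors p₁, p₂ with components (cos φ cos λ, cos φ sin λ, sin φ).
The central angle between the endpoints is δ = arccos(p₁·p₂) ≈ 1.475 rad (84.5°). The total great-circle distance is δ·R ≈ 1.475 × 6371 ≈ 9395 km, so the target fraction is f = 5400/9395 ≈ 0.575.
Interpolate at f ≈ 0.575 with slerp weights a = sin((1−f)δ)/sin δ ≈ 0.589, b = sin(fδ)/sin δ ≈ 0.753.
p = a·p₁ + b·p₂ ≈ (0.567, 0.486, -0.665); φ = arcsin(p_z) ≈ -41.71°, λ = atan2(p_y, p_x) ≈ 40.60°.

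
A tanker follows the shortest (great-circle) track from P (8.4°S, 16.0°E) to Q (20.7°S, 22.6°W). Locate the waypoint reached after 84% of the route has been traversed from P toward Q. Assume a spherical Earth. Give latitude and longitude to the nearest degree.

≈ (19°S, 16°W)

Write both endpoints as unit vectors p₁, p₂ with components (cos φ cos λ, cos φ sin λ, sin φ).
The central angle between the endpoints is δ = arccos(p₁·p₂) ≈ 0.684 rad (39.2°).
Interpolate at f = 0.84 with slerp weights a = sin((1−f)δ)/sin δ ≈ 0.173, b = sin(fδ)/sin δ ≈ 0.860.
p = a·p₁ + b·p₂ ≈ (0.907, -0.262, -0.329); φ = arcsin(p_z) ≈ -19.22°, λ = atan2(p_y, p_x) ≈ -16.11°.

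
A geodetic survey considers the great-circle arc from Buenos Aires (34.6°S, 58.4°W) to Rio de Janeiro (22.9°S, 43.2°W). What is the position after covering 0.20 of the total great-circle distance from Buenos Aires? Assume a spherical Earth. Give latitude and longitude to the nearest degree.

≈ (32°S, 55°W)

The haversine formula gives a central angle δ ≈ 0.309 rad (17.7°) between the endpoints.
Interpolate at f = 0.20 with slerp weights a = sin((1−f)δ)/sin δ ≈ 0.805, b = sin(fδ)/sin δ ≈ 0.203.
p = a·p₁ + b·p₂ ≈ (0.483, -0.692, -0.536); φ = arcsin(p_z) ≈ -32.41°, λ = atan2(p_y, p_x) ≈ -55.07°.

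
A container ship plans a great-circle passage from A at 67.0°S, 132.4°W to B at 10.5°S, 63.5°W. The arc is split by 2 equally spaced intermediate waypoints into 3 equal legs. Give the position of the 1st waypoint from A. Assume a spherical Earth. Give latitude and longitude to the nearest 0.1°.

≈ 52.9°S, 91.7°W

From cos δ = sin φ₁ sin φ₂ + cos φ₁ cos φ₂ cos Δλ, the central angle is δ ≈ 1.260 rad (72.2°).
Interpolate at f = 1/3 with slerp weights a = sin((1−f)δ)/sin δ ≈ 0.782, b = sin(fδ)/sin δ ≈ 0.428.
p = a·p₁ + b·p₂ ≈ (-0.018, -0.602, -0.798); φ = arcsin(p_z) ≈ -52.93°, λ = atan2(p_y, p_x) ≈ -91.73°.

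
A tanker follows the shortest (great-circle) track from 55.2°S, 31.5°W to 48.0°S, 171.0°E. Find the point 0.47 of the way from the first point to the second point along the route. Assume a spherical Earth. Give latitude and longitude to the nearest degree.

≈ 81°S, 118°W

Write both endpoints as unit vectors p₁, p₂ with components (cos φ cos λ, cos φ sin λ, sin φ).
The central angle between the endpoints is δ = arccos(p₁·p₂) ≈ 1.310 rad (75.1°).
Interpolate at f = 0.47 with slerp weights a = sin((1−f)δ)/sin δ ≈ 0.662, b = sin(fδ)/sin δ ≈ 0.598.
p = a·p₁ + b·p₂ ≈ (-0.073, -0.135, -0.988); φ = arcsin(p_z) ≈ -81.18°, λ = atan2(p_y, p_x) ≈ -118.35°.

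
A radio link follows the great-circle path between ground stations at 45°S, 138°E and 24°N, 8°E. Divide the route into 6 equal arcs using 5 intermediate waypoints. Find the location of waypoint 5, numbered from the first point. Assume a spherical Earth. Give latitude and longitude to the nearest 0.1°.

Write both endpoints as unit vectors p₁, p₂ with components (cos φ cos λ, cos φ sin λ, sin φ).
The central angle between the endpoints is δ = arccos(p₁·p₂) ≈ 2.350 rad (134.7°).
Interpolate at f = 5/6 with slerp weights a = sin((1−f)δ)/sin δ ≈ 0.537, b = sin(fδ)/sin δ ≈ 1.301.
p = a·p₁ + b·p₂ ≈ (0.895, 0.419, 0.150); φ = arcsin(p_z) ≈ 8.62°, λ = atan2(p_y, p_x) ≈ 25.10°.

≈ 8.6°N, 25.1°E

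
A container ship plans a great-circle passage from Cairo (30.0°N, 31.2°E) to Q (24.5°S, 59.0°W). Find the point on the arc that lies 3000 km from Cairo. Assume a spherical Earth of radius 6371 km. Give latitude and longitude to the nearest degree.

Write both endpoints as unit vectors p₁, p₂ with components (cos φ cos λ, cos φ sin λ, sin φ).
The central angle between the endpoints is δ = arccos(p₁·p₂) ≈ 1.782 rad (102.1°). The total great-circle distance is δ·R ≈ 1.782 × 6371 ≈ 11356 km, so the target fraction is f = 3000/11356 ≈ 0.264.
Interpolate at f ≈ 0.264 with slerp weights a = sin((1−f)δ)/sin δ ≈ 0.989, b = sin(fδ)/sin δ ≈ 0.464.
p = a·p₁ + b·p₂ ≈ (0.950, 0.082, 0.302); φ = arcsin(p_z) ≈ 17.57°, λ = atan2(p_y, p_x) ≈ 4.91°.

≈ (18°N, 5°E)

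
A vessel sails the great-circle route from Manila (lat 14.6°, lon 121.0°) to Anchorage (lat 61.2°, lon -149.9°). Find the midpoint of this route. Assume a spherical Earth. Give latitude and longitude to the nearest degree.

≈ lat 46°, lon 147°

From cos δ = sin φ₁ sin φ₂ + cos φ₁ cos φ₂ cos Δλ, the central angle is δ ≈ 1.341 rad (76.8°).
Interpolate at f = 1/2 with slerp weights a = sin((1−f)δ)/sin δ ≈ 0.638, b = sin(fδ)/sin δ ≈ 0.638.
p = a·p₁ + b·p₂ ≈ (-0.584, 0.375, 0.720); φ = arcsin(p_z) ≈ 46.05°, λ = atan2(p_y, p_x) ≈ 147.29°.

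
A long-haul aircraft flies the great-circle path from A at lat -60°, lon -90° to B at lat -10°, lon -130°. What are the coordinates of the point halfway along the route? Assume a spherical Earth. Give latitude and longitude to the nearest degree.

≈ lat -36°, lon -117°

Write both endpoints as unit vectors p₁, p₂ with components (cos φ cos λ, cos φ sin λ, sin φ).
The central angle between the endpoints is δ = arccos(p₁·p₂) ≈ 1.015 rad (58.2°).
Interpolate at f = 1/2 with slerp weights a = sin((1−f)δ)/sin δ ≈ 0.572, b = sin(fδ)/sin δ ≈ 0.572.
p = a·p₁ + b·p₂ ≈ (-0.362, -0.718, -0.595); φ = arcsin(p_z) ≈ -36.50°, λ = atan2(p_y, p_x) ≈ -116.78°.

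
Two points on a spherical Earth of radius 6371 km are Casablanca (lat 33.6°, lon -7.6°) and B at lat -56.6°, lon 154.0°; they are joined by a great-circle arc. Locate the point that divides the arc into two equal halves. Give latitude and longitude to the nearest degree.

≈ lat -38°, lon 22°

Convert each endpoint to a unit vector on the sphere (x = cos φ cos λ, y = cos φ sin λ, z = sin φ).
The central angle between the endpoints is δ = arccos(p₁·p₂) ≈ 2.684 rad (153.8°).
Interpolate at f = 1/2 with slerp weights a = sin((1−f)δ)/sin δ ≈ 2.204, b = sin(fδ)/sin δ ≈ 2.204.
p = a·p₁ + b·p₂ ≈ (0.729, 0.289, -0.620); φ = arcsin(p_z) ≈ -38.34°, λ = atan2(p_y, p_x) ≈ 21.63°.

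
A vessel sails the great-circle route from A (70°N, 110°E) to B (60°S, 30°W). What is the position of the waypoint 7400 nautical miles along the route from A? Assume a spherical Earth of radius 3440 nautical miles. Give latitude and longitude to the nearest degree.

From cos δ = sin φ₁ sin φ₂ + cos φ₁ cos φ₂ cos Δλ, the central angle is δ ≈ 2.808 rad (160.9°). The total great-circle distance is δ·R ≈ 2.808 × 3440 ≈ 9659 nmi, so the target fraction is f = 7400/9659 ≈ 0.766.
Interpolate at f ≈ 0.766 with slerp weights a = sin((1−f)δ)/sin δ ≈ 1.863, b = sin(fδ)/sin δ ≈ 2.552.
p = a·p₁ + b·p₂ ≈ (0.887, -0.039, -0.460); φ = arcsin(p_z) ≈ -27.36°, λ = atan2(p_y, p_x) ≈ -2.54°.

≈ (27°S, 3°W)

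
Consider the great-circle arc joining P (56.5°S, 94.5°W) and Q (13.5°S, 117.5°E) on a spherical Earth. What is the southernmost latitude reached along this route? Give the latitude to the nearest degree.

The great circle lies in the plane with unit normal n̂ = (p₁ × p₂)/|p₁ × p₂|.
Here n̂_z ≈ -0.295; the vertex latitude is φ_max = arccos|n̂_z| ≈ 72.9°.
Check via Clairaut: cos φ_max = |cos φ₁| · sin C = cos(56.5°)·sin(147.7°) ≈ 0.295, again giving ≈ 72.9°.

≈ 73°S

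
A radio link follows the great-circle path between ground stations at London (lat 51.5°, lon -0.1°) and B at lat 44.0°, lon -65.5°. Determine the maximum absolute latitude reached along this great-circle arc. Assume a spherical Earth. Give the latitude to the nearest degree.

≈ 53°

The great circle lies in the plane with unit normal n̂ = (p₁ × p₂)/|p₁ × p₂|.
Here n̂_z ≈ -0.596; the vertex latitude is φ_max = arccos|n̂_z| ≈ 53.4°.
Check via Clairaut: cos φ_max = |cos φ₁| · sin C = cos(51.5°)·sin(73.2°) ≈ 0.596, again giving ≈ 53.4°.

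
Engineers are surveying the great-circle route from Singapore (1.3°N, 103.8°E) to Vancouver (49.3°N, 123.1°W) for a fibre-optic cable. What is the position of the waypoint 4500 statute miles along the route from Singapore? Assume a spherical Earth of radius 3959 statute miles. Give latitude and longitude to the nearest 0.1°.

Convert each endpoint to a unit vector on the sphere (x = cos φ cos λ, y = cos φ sin λ, z = sin φ).
The central angle between the endpoints is δ = arccos(p₁·p₂) ≈ 2.013 rad (115.4°). The total great-circle distance is δ·R ≈ 2.013 × 3959 ≈ 7971 mi, so the target fraction is f = 4500/7971 ≈ 0.565.
Interpolate at f ≈ 0.565 with slerp weights a = sin((1−f)δ)/sin δ ≈ 0.851, b = sin(fδ)/sin δ ≈ 1.004.
p = a·p₁ + b·p₂ ≈ (-0.560, 0.277, 0.780); φ = arcsin(p_z) ≈ 51.30°, λ = atan2(p_y, p_x) ≈ 153.66°.

≈ (51.3°N, 153.7°E)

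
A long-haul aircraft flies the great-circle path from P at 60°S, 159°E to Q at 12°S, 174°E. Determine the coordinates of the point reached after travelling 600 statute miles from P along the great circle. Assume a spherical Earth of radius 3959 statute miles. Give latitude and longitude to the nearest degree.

Write both endpoints as unit vectors p₁, p₂ with components (cos φ cos λ, cos φ sin λ, sin φ).
The central angle between the endpoints is δ = arccos(p₁·p₂) ≈ 0.860 rad (49.3°). The total great-circle distance is δ·R ≈ 0.860 × 3959 ≈ 3405 mi, so the target fraction is f = 600/3405 ≈ 0.176.
Interpolate at f ≈ 0.176 with slerp weights a = sin((1−f)δ)/sin δ ≈ 0.859, b = sin(fδ)/sin δ ≈ 0.199.
p = a·p₁ + b·p₂ ≈ (-0.595, 0.174, -0.785); φ = arcsin(p_z) ≈ -51.72°, λ = atan2(p_y, p_x) ≈ 163.67°.

≈ 52°S, 164°E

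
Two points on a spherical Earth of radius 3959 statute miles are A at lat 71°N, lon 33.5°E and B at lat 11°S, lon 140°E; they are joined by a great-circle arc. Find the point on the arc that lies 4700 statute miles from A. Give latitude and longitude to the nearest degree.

The haversine formula gives a central angle δ ≈ 1.845 rad (105.7°) between the endpoints. The total great-circle distance is δ·R ≈ 1.845 × 3959 ≈ 7306 mi, so the target fraction is f = 4700/7306 ≈ 0.643.
Interpolate at f ≈ 0.643 with slerp weights a = sin((1−f)δ)/sin δ ≈ 0.636, b = sin(fδ)/sin δ ≈ 0.963.
p = a·p₁ + b·p₂ ≈ (-0.552, 0.722, 0.417); φ = arcsin(p_z) ≈ 24.65°, λ = atan2(p_y, p_x) ≈ 127.39°.

≈ lat 25°N, lon 127°E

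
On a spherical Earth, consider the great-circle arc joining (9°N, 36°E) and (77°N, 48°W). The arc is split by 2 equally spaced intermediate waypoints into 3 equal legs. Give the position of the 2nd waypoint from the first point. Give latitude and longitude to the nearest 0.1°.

From cos δ = sin φ₁ sin φ₂ + cos φ₁ cos φ₂ cos Δλ, the central angle is δ ≈ 1.394 rad (79.9°).
Interpolate at f = 2/3 with slerp weights a = sin((1−f)δ)/sin δ ≈ 0.455, b = sin(fδ)/sin δ ≈ 0.814.
p = a·p₁ + b·p₂ ≈ (0.486, 0.128, 0.864); φ = arcsin(p_z) ≈ 59.81°, λ = atan2(p_y, p_x) ≈ 14.77°.

≈ (59.8°N, 14.8°E)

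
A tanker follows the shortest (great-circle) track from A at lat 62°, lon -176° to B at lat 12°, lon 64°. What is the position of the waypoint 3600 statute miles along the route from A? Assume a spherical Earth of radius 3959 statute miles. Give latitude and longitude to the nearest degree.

The haversine formula gives a central angle δ ≈ 1.617 rad (92.6°) between the endpoints. The total great-circle distance is δ·R ≈ 1.617 × 3959 ≈ 6401 mi, so the target fraction is f = 3600/6401 ≈ 0.562.
Interpolate at f ≈ 0.562 with slerp weights a = sin((1−f)δ)/sin δ ≈ 0.651, b = sin(fδ)/sin δ ≈ 0.790.
p = a·p₁ + b·p₂ ≈ (0.034, 0.673, 0.739); φ = arcsin(p_z) ≈ 47.62°, λ = atan2(p_y, p_x) ≈ 87.11°.

≈ lat 48°, lon 87°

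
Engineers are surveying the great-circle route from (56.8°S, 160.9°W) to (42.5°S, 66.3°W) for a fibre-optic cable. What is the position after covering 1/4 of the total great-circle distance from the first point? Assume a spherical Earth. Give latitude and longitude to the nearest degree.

≈ (61°S, 134°W)

Write both endpoints as unit vectors p₁, p₂ with components (cos φ cos λ, cos φ sin λ, sin φ).
The central angle between the endpoints is δ = arccos(p₁·p₂) ≈ 1.009 rad (57.8°).
Interpolate at f = 1/4 with slerp weights a = sin((1−f)δ)/sin δ ≈ 0.811, b = sin(fδ)/sin δ ≈ 0.295.
p = a·p₁ + b·p₂ ≈ (-0.332, -0.344, -0.878); φ = arcsin(p_z) ≈ -61.40°, λ = atan2(p_y, p_x) ≈ -133.98°.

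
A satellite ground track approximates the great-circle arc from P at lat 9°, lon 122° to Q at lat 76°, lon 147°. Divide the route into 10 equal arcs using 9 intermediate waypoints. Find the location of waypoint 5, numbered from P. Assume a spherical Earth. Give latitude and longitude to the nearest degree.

Convert each endpoint to a unit vector on the sphere (x = cos φ cos λ, y = cos φ sin λ, z = sin φ).
The central angle between the endpoints is δ = arccos(p₁·p₂) ≈ 1.194 rad (68.4°).
Interpolate at f = 5/10 with slerp weights a = sin((1−f)δ)/sin δ ≈ 0.604, b = sin(fδ)/sin δ ≈ 0.604.
p = a·p₁ + b·p₂ ≈ (-0.439, 0.586, 0.681); φ = arcsin(p_z) ≈ 42.93°, λ = atan2(p_y, p_x) ≈ 126.84°.

≈ lat 43°, lon 127°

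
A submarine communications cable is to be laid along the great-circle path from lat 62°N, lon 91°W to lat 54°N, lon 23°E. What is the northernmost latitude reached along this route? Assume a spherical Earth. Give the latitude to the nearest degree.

≈ 72°N

The great circle lies in the plane with unit normal n̂ = (p₁ × p₂)/|p₁ × p₂|.
Here n̂_z ≈ +0.316; the vertex latitude is φ_max = arccos|n̂_z| ≈ 71.6°.
Check via Clairaut: cos φ_max = |cos φ₁| · sin C = cos(62.0°)·sin(42.3°) ≈ 0.316, again giving ≈ 71.6°.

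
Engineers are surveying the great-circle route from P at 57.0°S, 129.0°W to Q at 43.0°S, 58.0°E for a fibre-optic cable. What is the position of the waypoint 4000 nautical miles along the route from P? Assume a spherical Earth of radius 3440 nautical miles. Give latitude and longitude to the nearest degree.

Convert each endpoint to a unit vector on the sphere (x = cos φ cos λ, y = cos φ sin λ, z = sin φ).
The central angle between the endpoints is δ = arccos(p₁·p₂) ≈ 1.393 rad (79.8°). The total great-circle distance is δ·R ≈ 1.393 × 3440 ≈ 4793 nmi, so the target fraction is f = 4000/4793 ≈ 0.835.
Interpolate at f ≈ 0.835 with slerp weights a = sin((1−f)δ)/sin δ ≈ 0.232, b = sin(fδ)/sin δ ≈ 0.933.
p = a·p₁ + b·p₂ ≈ (0.282, 0.480, -0.831); φ = arcsin(p_z) ≈ -56.17°, λ = atan2(p_y, p_x) ≈ 59.59°.

≈ 56°S, 60°E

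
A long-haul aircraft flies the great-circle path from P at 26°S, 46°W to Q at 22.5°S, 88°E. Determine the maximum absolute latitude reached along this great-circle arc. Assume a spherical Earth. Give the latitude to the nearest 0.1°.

≈ 49.1°S

The great circle lies in the plane with unit normal n̂ = (p₁ × p₂)/|p₁ × p₂|.
Here n̂_z ≈ +0.655; the vertex latitude is φ_max = arccos|n̂_z| ≈ 49.1°.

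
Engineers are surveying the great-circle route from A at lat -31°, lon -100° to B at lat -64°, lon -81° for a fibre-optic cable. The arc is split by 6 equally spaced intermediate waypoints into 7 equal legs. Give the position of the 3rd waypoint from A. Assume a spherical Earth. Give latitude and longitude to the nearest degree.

Write both endpoints as unit vectors p₁, p₂ with components (cos φ cos λ, cos φ sin λ, sin φ).
The central angle between the endpoints is δ = arccos(p₁·p₂) ≈ 0.613 rad (35.1°).
Interpolate at f = 3/7 with slerp weights a = sin((1−f)δ)/sin δ ≈ 0.596, b = sin(fδ)/sin δ ≈ 0.451.
p = a·p₁ + b·p₂ ≈ (-0.058, -0.699, -0.713); φ = arcsin(p_z) ≈ -45.47°, λ = atan2(p_y, p_x) ≈ -94.73°.

≈ lat -45°, lon -95°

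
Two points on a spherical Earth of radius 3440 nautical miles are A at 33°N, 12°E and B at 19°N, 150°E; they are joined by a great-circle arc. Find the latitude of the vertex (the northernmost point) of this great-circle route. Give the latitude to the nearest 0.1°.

≈ 54.4°N

The great circle lies in the plane with unit normal n̂ = (p₁ × p₂)/|p₁ × p₂|.
Here n̂_z ≈ +0.582; the vertex latitude is φ_max = arccos|n̂_z| ≈ 54.4°.
Check via Clairaut: cos φ_max = |cos φ₁| · sin C = cos(33.0°)·sin(44.0°) ≈ 0.582, again giving ≈ 54.4°.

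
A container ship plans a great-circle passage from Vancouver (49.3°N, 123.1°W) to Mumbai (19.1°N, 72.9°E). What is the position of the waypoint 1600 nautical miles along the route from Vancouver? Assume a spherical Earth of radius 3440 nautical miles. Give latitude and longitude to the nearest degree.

From cos δ = sin φ₁ sin φ₂ + cos φ₁ cos φ₂ cos Δλ, the central angle is δ ≈ 1.922 rad (110.1°). The total great-circle distance is δ·R ≈ 1.922 × 3440 ≈ 6613 nmi, so the target fraction is f = 1600/6613 ≈ 0.242.
Interpolate at f ≈ 0.242 with slerp weights a = sin((1−f)δ)/sin δ ≈ 1.058, b = sin(fδ)/sin δ ≈ 0.478.
p = a·p₁ + b·p₂ ≈ (-0.244, -0.147, 0.959); φ = arcsin(p_z) ≈ 73.46°, λ = atan2(p_y, p_x) ≈ -149.01°.

≈ (73°N, 149°W)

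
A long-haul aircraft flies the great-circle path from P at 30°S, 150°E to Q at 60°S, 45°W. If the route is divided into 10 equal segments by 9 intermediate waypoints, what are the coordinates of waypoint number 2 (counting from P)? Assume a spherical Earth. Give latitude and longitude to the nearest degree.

From cos δ = sin φ₁ sin φ₂ + cos φ₁ cos φ₂ cos Δλ, the central angle is δ ≈ 1.556 rad (89.2°).
Interpolate at f = 2/10 with slerp weights a = sin((1−f)δ)/sin δ ≈ 0.947, b = sin(fδ)/sin δ ≈ 0.306.
p = a·p₁ + b·p₂ ≈ (-0.602, 0.302, -0.739); φ = arcsin(p_z) ≈ -47.64°, λ = atan2(p_y, p_x) ≈ 153.37°.

≈ 48°S, 153°E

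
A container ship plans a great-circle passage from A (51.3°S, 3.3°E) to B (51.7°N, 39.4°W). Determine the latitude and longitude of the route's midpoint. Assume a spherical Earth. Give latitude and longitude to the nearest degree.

Write both endpoints as unit vectors p₁, p₂ with components (cos φ cos λ, cos φ sin λ, sin φ).
The central angle between the endpoints is δ = arccos(p₁·p₂) ≈ 1.905 rad (109.1°).
Interpolate at f = 1/2 with slerp weights a = sin((1−f)δ)/sin δ ≈ 0.862, b = sin(fδ)/sin δ ≈ 0.862.
p = a·p₁ + b·p₂ ≈ (0.951, -0.308, 0.004); φ = arcsin(p_z) ≈ 0.21°, λ = atan2(p_y, p_x) ≈ -17.95°.

≈ (0°N, 18°W)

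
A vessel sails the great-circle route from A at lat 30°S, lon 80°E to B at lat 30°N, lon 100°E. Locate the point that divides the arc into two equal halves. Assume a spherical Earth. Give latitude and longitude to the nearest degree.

The haversine formula gives a central angle δ ≈ 1.099 rad (62.9°) between the endpoints.
Interpolate at f = 1/2 with slerp weights a = sin((1−f)δ)/sin δ ≈ 0.586, b = sin(fδ)/sin δ ≈ 0.586.
p = a·p₁ + b·p₂ ≈ (0.000, 1.000, 0.000); φ = arcsin(p_z) ≈ 0.00°, λ = atan2(p_y, p_x) ≈ 90.00°.

≈ lat 0°N, lon 90°E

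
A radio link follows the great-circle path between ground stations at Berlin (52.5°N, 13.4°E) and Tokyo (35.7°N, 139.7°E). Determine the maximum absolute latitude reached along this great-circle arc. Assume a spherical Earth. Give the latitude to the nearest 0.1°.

The great circle lies in the plane with unit normal n̂ = (p₁ × p₂)/|p₁ × p₂|.
Here n̂_z ≈ +0.404; the vertex latitude is φ_max = arccos|n̂_z| ≈ 66.2°.
Check via Clairaut: cos φ_max = |cos φ₁| · sin C = cos(52.5°)·sin(41.6°) ≈ 0.404, again giving ≈ 66.2°.

≈ 66.2°N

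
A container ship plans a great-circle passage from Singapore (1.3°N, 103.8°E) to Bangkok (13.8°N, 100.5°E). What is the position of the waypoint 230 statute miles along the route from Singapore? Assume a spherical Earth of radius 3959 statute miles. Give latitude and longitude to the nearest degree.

≈ 5°N, 103°E

The haversine formula gives a central angle δ ≈ 0.225 rad (12.9°) between the endpoints. The total great-circle distance is δ·R ≈ 0.225 × 3959 ≈ 893 mi, so the target fraction is f = 230/893 ≈ 0.258.
Interpolate at f ≈ 0.258 with slerp weights a = sin((1−f)δ)/sin δ ≈ 0.745, b = sin(fδ)/sin δ ≈ 0.260.
p = a·p₁ + b·p₂ ≈ (-0.224, 0.971, 0.079); φ = arcsin(p_z) ≈ 4.52°, λ = atan2(p_y, p_x) ≈ 102.97°.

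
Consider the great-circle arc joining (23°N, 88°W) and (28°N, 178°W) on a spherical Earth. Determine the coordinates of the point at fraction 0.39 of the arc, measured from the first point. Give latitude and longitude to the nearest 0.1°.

Convert each endpoint to a unit vector on the sphere (x = cos φ cos λ, y = cos φ sin λ, z = sin φ).
The central angle between the endpoints is δ = arccos(p₁·p₂) ≈ 1.386 rad (79.4°).
Interpolate at f = 0.39 with slerp weights a = sin((1−f)δ)/sin δ ≈ 0.761, b = sin(fδ)/sin δ ≈ 0.524.
p = a·p₁ + b·p₂ ≈ (-0.438, -0.717, 0.543); φ = arcsin(p_z) ≈ 32.91°, λ = atan2(p_y, p_x) ≈ -121.41°.

≈ (32.9°N, 121.4°W)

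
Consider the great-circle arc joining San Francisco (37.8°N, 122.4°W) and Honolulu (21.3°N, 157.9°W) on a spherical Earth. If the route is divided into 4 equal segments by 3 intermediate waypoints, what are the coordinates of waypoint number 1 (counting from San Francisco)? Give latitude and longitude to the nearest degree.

The haversine formula gives a central angle δ ≈ 0.606 rad (34.7°) between the endpoints.
Interpolate at f = 1/4 with slerp weights a = sin((1−f)δ)/sin δ ≈ 0.771, b = sin(fδ)/sin δ ≈ 0.265.
p = a·p₁ + b·p₂ ≈ (-0.555, -0.607, 0.569); φ = arcsin(p_z) ≈ 34.66°, λ = atan2(p_y, p_x) ≈ -132.44°.

≈ 35°N, 132°W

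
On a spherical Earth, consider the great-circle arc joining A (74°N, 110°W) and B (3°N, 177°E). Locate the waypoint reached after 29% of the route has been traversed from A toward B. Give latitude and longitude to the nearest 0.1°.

≈ (58.1°N, 157.6°W)

Convert each endpoint to a unit vector on the sphere (x = cos φ cos λ, y = cos φ sin λ, z = sin φ).
The central angle between the endpoints is δ = arccos(p₁·p₂) ≈ 1.440 rad (82.5°).
Interpolate at f = 0.29 with slerp weights a = sin((1−f)δ)/sin δ ≈ 0.861, b = sin(fδ)/sin δ ≈ 0.409.
p = a·p₁ + b·p₂ ≈ (-0.489, -0.202, 0.849); φ = arcsin(p_z) ≈ 58.07°, λ = atan2(p_y, p_x) ≈ -157.60°.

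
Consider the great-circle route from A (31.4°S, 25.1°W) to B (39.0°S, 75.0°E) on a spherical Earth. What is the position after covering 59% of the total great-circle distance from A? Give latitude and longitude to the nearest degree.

Convert each endpoint to a unit vector on the sphere (x = cos φ cos λ, y = cos φ sin λ, z = sin φ).
The central angle between the endpoints is δ = arccos(p₁·p₂) ≈ 1.358 rad (77.8°).
Interpolate at f = 0.59 with slerp weights a = sin((1−f)δ)/sin δ ≈ 0.541, b = sin(fδ)/sin δ ≈ 0.735.
p = a·p₁ + b·p₂ ≈ (0.566, 0.356, -0.744); φ = arcsin(p_z) ≈ -48.07°, λ = atan2(p_y, p_x) ≈ 32.17°.

≈ (48°S, 32°E)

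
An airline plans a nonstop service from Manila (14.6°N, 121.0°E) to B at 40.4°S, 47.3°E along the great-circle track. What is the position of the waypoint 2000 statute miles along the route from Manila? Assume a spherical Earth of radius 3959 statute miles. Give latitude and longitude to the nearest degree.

Convert each endpoint to a unit vector on the sphere (x = cos φ cos λ, y = cos φ sin λ, z = sin φ).
The central angle between the endpoints is δ = arccos(p₁·p₂) ≈ 1.527 rad (87.5°). The total great-circle distance is δ·R ≈ 1.527 × 3959 ≈ 6047 mi, so the target fraction is f = 2000/6047 ≈ 0.331.
Interpolate at f ≈ 0.331 with slerp weights a = sin((1−f)δ)/sin δ ≈ 0.854, b = sin(fδ)/sin δ ≈ 0.484.
p = a·p₁ + b·p₂ ≈ (-0.175, 0.980, -0.099); φ = arcsin(p_z) ≈ -5.66°, λ = atan2(p_y, p_x) ≈ 100.16°.

≈ 6°S, 100°E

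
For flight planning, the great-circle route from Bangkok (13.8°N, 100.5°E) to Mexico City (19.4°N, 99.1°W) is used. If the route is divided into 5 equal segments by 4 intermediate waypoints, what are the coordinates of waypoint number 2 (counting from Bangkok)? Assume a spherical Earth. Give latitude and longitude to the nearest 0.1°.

≈ (56.0°N, 150.1°E)

The haversine formula gives a central angle δ ≈ 2.471 rad (141.6°) between the endpoints.
Interpolate at f = 2/5 with slerp weights a = sin((1−f)δ)/sin δ ≈ 1.604, b = sin(fδ)/sin δ ≈ 1.345.
p = a·p₁ + b·p₂ ≈ (-0.484, 0.279, 0.829); φ = arcsin(p_z) ≈ 56.01°, λ = atan2(p_y, p_x) ≈ 150.06°.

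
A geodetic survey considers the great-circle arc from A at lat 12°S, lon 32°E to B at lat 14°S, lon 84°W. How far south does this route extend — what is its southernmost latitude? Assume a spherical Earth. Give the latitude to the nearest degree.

The great circle lies in the plane with unit normal n̂ = (p₁ × p₂)/|p₁ × p₂|.
Here n̂_z ≈ -0.917; the vertex latitude is φ_max = arccos|n̂_z| ≈ 23.6°.

≈ 24°S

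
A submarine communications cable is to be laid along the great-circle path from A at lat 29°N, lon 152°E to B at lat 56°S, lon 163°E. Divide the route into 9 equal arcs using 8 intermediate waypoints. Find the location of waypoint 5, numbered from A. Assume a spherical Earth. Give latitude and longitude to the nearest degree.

Write both endpoints as unit vectors p₁, p₂ with components (cos φ cos λ, cos φ sin λ, sin φ).
The central angle between the endpoints is δ = arccos(p₁·p₂) ≈ 1.493 rad (85.5°).
Interpolate at f = 5/9 with slerp weights a = sin((1−f)δ)/sin δ ≈ 0.618, b = sin(fδ)/sin δ ≈ 0.740.
p = a·p₁ + b·p₂ ≈ (-0.873, 0.375, -0.314); φ = arcsin(p_z) ≈ -18.29°, λ = atan2(p_y, p_x) ≈ 156.77°.

≈ lat 18°S, lon 157°E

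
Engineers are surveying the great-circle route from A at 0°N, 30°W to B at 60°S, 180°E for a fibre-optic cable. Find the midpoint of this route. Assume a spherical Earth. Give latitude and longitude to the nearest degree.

Write both endpoints as unit vectors p₁, p₂ with components (cos φ cos λ, cos φ sin λ, sin φ).
The central angle between the endpoints is δ = arccos(p₁·p₂) ≈ 2.019 rad (115.7°).
Interpolate at f = 1/2 with slerp weights a = sin((1−f)δ)/sin δ ≈ 0.939, b = sin(fδ)/sin δ ≈ 0.939.
p = a·p₁ + b·p₂ ≈ (0.344, -0.470, -0.813); φ = arcsin(p_z) ≈ -54.42°, λ = atan2(p_y, p_x) ≈ -53.79°.

≈ 54°S, 54°W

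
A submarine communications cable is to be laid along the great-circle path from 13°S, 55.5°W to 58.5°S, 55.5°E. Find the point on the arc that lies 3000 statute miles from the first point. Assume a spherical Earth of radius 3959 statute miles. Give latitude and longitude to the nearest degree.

Convert each endpoint to a unit vector on the sphere (x = cos φ cos λ, y = cos φ sin λ, z = sin φ).
The central angle between the endpoints is δ = arccos(p₁·p₂) ≈ 1.561 rad (89.5°). The total great-circle distance is δ·R ≈ 1.561 × 3959 ≈ 6182 mi, so the target fraction is f = 3000/6182 ≈ 0.485.
Interpolate at f ≈ 0.485 with slerp weights a = sin((1−f)δ)/sin δ ≈ 0.720, b = sin(fδ)/sin δ ≈ 0.687.
p = a·p₁ + b·p₂ ≈ (0.601, -0.282, -0.748); φ = arcsin(p_z) ≈ -48.42°, λ = atan2(p_y, p_x) ≈ -25.16°.

≈ 48°S, 25°W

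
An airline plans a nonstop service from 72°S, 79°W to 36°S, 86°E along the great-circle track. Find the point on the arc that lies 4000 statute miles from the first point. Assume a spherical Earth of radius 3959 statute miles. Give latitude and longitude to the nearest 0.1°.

≈ 49.5°S, 84.2°E

From cos δ = sin φ₁ sin φ₂ + cos φ₁ cos φ₂ cos Δλ, the central angle is δ ≈ 1.248 rad (71.5°). The total great-circle distance is δ·R ≈ 1.248 × 3959 ≈ 4940 mi, so the target fraction is f = 4000/4940 ≈ 0.810.
Interpolate at f ≈ 0.810 with slerp weights a = sin((1−f)δ)/sin δ ≈ 0.248, b = sin(fδ)/sin δ ≈ 0.893.
p = a·p₁ + b·p₂ ≈ (0.065, 0.646, -0.761); φ = arcsin(p_z) ≈ -49.54°, λ = atan2(p_y, p_x) ≈ 84.25°.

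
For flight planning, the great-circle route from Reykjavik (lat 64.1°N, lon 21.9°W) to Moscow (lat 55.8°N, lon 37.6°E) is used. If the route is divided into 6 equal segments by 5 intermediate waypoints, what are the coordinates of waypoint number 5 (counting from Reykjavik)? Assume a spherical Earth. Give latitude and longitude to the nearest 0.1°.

Write both endpoints as unit vectors p₁, p₂ with components (cos φ cos λ, cos φ sin λ, sin φ).
The central angle between the endpoints is δ = arccos(p₁·p₂) ≈ 0.518 rad (29.7°).
Interpolate at f = 5/6 with slerp weights a = sin((1−f)δ)/sin δ ≈ 0.174, b = sin(fδ)/sin δ ≈ 0.845.
p = a·p₁ + b·p₂ ≈ (0.447, 0.261, 0.856); φ = arcsin(p_z) ≈ 58.82°, λ = atan2(p_y, p_x) ≈ 30.33°.

≈ lat 58.8°N, lon 30.3°E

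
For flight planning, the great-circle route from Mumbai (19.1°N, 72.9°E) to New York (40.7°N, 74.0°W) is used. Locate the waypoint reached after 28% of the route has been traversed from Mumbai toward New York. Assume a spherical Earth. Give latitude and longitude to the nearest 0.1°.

≈ 46.1°N, 53.1°E

Convert each endpoint to a unit vector on the sphere (x = cos φ cos λ, y = cos φ sin λ, z = sin φ).
The central angle between the endpoints is δ = arccos(p₁·p₂) ≈ 1.968 rad (112.8°).
Interpolate at f = 0.28 with slerp weights a = sin((1−f)δ)/sin δ ≈ 1.072, b = sin(fδ)/sin δ ≈ 0.568.
p = a·p₁ + b·p₂ ≈ (0.416, 0.554, 0.721); φ = arcsin(p_z) ≈ 46.13°, λ = atan2(p_y, p_x) ≈ 53.08°.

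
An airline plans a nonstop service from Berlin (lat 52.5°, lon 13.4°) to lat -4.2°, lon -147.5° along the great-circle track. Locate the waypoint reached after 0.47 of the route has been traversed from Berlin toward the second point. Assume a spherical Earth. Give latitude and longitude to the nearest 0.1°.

Convert each endpoint to a unit vector on the sphere (x = cos φ cos λ, y = cos φ sin λ, z = sin φ).
The central angle between the endpoints is δ = arccos(p₁·p₂) ≈ 2.255 rad (129.2°).
Interpolate at f = 0.47 with slerp weights a = sin((1−f)δ)/sin δ ≈ 1.200, b = sin(fδ)/sin δ ≈ 1.125.
p = a·p₁ + b·p₂ ≈ (-0.236, -0.434, 0.870); φ = arcsin(p_z) ≈ 60.42°, λ = atan2(p_y, p_x) ≈ -118.54°.

≈ lat 60.4°, lon -118.5°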